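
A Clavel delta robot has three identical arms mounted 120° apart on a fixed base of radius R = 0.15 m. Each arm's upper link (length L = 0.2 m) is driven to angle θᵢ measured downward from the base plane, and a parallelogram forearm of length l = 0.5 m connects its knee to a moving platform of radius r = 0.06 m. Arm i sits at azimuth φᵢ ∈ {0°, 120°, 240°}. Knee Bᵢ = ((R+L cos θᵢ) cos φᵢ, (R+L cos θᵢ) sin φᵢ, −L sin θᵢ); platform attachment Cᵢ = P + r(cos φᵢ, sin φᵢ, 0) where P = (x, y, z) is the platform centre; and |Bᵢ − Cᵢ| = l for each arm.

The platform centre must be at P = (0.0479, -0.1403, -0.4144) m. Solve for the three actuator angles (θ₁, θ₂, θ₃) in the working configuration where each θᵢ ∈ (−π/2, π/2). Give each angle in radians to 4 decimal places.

θ₁ = 0.0001, θ₂ = 0.6112, θ₃ = -0.1742

arm 1 (φ=0.0°): x'=0.0479, y'=-0.1403
  A=0.0421, B=-0.4144, C=(l²−L²−A²−y'²−z²)/(2L)=0.0420
  θ1 = atan2(B,A) + arccos(C/0.4165) = 0.0001
arm 2 (φ=120.0°): x'=-0.1455, y'=0.0287
  A=0.2355, B=-0.4144, C=(l²−L²−A²−y'²−z²)/(2L)=-0.0450
  θ2 = atan2(B,A) + arccos(C/0.4766) = 0.6112
φ3=240.0° → target in arm frame (0.0976, 0.1116)
  e−x'=-0.0076;  (l²−L²−(e−x')²−y'²−z²)/2L = 0.0644
  γ=atan2(-0.4144,-0.0076)=-1.5890;  ψ=arccos(0.1553)=1.4148;  θ3=γ+ψ≈-0.1742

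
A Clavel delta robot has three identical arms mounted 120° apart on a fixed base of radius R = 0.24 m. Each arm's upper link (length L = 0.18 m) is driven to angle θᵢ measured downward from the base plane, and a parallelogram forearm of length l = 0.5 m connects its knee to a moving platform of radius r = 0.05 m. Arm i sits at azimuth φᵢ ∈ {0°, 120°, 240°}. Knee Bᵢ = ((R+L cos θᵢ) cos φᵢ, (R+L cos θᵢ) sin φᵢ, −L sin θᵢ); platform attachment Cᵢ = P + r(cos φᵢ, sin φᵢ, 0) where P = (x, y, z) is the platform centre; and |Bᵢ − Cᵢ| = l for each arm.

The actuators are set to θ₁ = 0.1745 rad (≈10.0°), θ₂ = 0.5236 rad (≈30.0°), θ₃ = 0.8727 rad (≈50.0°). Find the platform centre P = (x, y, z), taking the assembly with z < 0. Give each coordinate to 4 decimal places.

(0.0854, 0.0540, -0.4407)

arm 1 at φ=0.0°: ρ1 = 0.3673;  S1 = (0.3673, 0.0000, -0.0313)
arm 2 at φ=120.0°: ρ2 = 0.3459;  S2 = (-0.1729, 0.2995, -0.0900)
φ3=240.0°: virtual centre (-0.1528, -0.2647, -0.1379), radius l
|S₂|²−|S₁|² = -0.0081;  |S₃|²−|S₁|² = -0.0234
[-1.0804 0.5991 -0.1175]·P = -0.0081;  [-1.0402 -0.5295 -0.2133]·P = -0.0234
Cramer: x(z) = 0.0153-0.1590z;  y(z) = 0.0141-0.0905z
into |P−S₁|² = l²: 1.0335z² + 0.1718z + -0.1250 = 0;  Δ = 0.5461;  z = -0.4407 or 0.2744 → z<0 root = -0.4407
x = 0.0854, y = 0.0540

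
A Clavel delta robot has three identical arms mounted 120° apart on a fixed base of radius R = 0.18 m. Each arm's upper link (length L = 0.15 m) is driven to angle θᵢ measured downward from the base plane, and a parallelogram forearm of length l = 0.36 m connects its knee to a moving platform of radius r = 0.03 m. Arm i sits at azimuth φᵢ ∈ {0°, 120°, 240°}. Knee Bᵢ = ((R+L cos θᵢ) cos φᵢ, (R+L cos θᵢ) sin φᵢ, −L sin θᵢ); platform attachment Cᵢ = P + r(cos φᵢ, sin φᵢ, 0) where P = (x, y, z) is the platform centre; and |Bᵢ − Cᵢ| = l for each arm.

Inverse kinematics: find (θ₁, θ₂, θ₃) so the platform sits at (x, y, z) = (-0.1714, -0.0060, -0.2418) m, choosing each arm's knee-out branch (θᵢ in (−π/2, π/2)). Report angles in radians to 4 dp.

rotate P by −φ1: (-0.1714, -0.0060, -0.2418)
  A=0.3214, B=-0.2418, C=(l²−L²−A²−y'²−z²)/(2L)=-0.1823
  γ=atan2(-0.2418,0.3214)=-0.6450;  ψ=arccos(-0.4533)=2.0413;  θ1=γ+ψ≈1.3963
rotate P by −φ2: (0.0805, 0.1514, -0.2418)
  e−x'=0.0695;  (l²−L²−(e−x')²−y'²−z²)/2L = 0.0696
  √(A²+B²)=0.2516;  θ2 = -1.2909+1.2906 ≈ -0.0003
φ3=240.0° → target in arm frame (0.0909, -0.1454)
  A=0.0591, B=-0.2418, C=(l²−L²−A²−y'²−z²)/(2L)=0.0800
  γ=atan2(-0.2418,0.0591)=-1.3311;  ψ=arccos(0.3212)=1.2438;  θ3=γ+ψ≈-0.0873

θ₁ = 1.3963, θ₂ = -0.0003, θ₃ = -0.0873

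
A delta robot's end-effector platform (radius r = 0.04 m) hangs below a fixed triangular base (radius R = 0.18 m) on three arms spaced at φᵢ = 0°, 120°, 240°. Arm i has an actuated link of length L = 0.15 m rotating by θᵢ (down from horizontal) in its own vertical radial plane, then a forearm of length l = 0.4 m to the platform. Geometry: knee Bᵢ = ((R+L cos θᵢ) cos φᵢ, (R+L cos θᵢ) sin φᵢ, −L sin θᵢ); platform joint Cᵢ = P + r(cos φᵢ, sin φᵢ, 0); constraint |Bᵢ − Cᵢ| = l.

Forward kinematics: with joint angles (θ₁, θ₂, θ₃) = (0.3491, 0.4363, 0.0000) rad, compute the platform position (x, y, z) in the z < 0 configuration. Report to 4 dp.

(-0.0147, -0.0448, -0.3169)

arm 1 at φ=0.0°: ρ1 = 0.2810;  S1 = (0.2810, 0.0000, -0.0513)
arm 2 at φ=120.0°: ρ2 = 0.2759;  S2 = (-0.1380, 0.2390, -0.0634)
φ3=240.0°: virtual centre (-0.1450, -0.2511, 0.0000), radius l
subtract pairs → two planes through P
plane₁₂: -0.8379x+0.4780y+-0.0242z = -0.0014
Cramer: x(z) = -0.0006+0.0446z;  y(z) = -0.0040+0.1287z
into |P−S₁|² = l²: 1.0185z² + 0.0765z + -0.0781 = 0;  Δ = 0.3239;  z = -0.3169 or 0.2418 → z<0 root = -0.3169
x = -0.0147, y = -0.0448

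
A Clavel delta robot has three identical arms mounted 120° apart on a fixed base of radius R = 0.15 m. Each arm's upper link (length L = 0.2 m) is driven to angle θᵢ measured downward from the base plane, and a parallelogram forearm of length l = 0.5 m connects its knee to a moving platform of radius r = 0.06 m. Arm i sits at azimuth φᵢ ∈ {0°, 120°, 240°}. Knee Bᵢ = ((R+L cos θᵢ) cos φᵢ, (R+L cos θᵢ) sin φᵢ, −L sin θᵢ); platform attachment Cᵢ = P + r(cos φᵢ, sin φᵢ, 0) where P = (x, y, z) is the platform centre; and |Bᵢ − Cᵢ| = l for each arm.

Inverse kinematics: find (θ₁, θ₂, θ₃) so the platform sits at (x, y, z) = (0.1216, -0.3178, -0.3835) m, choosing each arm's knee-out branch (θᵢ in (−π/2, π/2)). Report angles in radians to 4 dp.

φ1=0.0° → target in arm frame (0.1216, -0.3178)
  A=-0.0316, B=-0.3835, C=(l²−L²−A²−y'²−z²)/(2L)=-0.0977
  √(A²+B²)=0.3848;  θ1 = -1.6530+1.8274 ≈ 0.1744
arm 2 (φ=120.0°): x'=-0.3360, y'=0.0536
  A=0.4260, B=-0.3835, C=(l²−L²−A²−y'²−z²)/(2L)=-0.3036
  θ2 = atan2(B,A) + arccos(C/0.5732) = 1.3961
arm 3 (φ=240.0°): x'=0.2144, y'=0.2642
  A=-0.1244, B=-0.3835, C=(l²−L²−A²−y'²−z²)/(2L)=-0.0559
  √(A²+B²)=0.4032;  θ3 = -1.8845+1.7099 ≈ -0.1746

θ₁ = 0.1744, θ₂ = 1.3961, θ₃ = -0.1746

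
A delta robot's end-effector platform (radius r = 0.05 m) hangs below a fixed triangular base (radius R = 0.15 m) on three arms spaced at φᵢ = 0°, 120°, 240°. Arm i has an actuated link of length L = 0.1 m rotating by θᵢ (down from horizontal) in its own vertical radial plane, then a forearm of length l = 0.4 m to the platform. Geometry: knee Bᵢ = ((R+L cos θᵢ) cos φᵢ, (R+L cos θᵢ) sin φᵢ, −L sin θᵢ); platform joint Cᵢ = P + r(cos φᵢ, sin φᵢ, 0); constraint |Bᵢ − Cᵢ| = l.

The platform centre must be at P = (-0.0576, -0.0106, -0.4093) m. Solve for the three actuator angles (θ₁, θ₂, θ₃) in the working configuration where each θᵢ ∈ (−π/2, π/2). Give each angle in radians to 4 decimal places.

θ₁ = 0.8730, θ₂ = 0.5239, θ₃ = 0.4364

φ1=0.0° → target in arm frame (-0.0576, -0.0106)
  e−x'=0.1576;  (l²−L²−(e−x')²−y'²−z²)/2L = -0.2124
  γ=atan2(-0.4093,0.1576)=-1.2032;  ψ=arccos(-0.4842)=2.0763;  θ1=γ+ψ≈0.8730
φ2=120.0° → target in arm frame (0.0196, 0.0552)
  e−x'=0.0804;  (l²−L²−(e−x')²−y'²−z²)/2L = -0.1352
  √(A²+B²)=0.4171;  θ2 = -1.3769+1.9008 ≈ 0.5239
arm 3 (φ=240.0°): x'=0.0380, y'=-0.0446
  A=0.0620, B=-0.4093, C=(l²−L²−A²−y'²−z²)/(2L)=-0.1168
  γ=atan2(-0.4093,0.0620)=-1.4204;  ψ=arccos(-0.2822)=1.8568;  θ3=γ+ψ≈0.4364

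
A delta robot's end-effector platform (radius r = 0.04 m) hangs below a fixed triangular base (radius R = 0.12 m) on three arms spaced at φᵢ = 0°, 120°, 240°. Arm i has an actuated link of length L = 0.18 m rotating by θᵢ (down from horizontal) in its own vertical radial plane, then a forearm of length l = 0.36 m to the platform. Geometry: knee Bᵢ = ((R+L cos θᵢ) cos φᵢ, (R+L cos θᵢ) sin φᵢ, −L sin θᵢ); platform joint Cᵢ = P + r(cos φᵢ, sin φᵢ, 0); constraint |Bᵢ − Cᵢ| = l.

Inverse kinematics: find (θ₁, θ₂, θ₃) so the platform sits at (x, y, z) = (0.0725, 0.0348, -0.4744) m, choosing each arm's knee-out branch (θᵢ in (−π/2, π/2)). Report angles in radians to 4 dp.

θ₁ = 0.8729, θ₂ = 1.1347, θ₃ = 1.3092

arm 1 (φ=0.0°): x'=0.0725, y'=0.0348
  e−x'=0.0075;  (l²−L²−(e−x')²−y'²−z²)/2L = -0.3587
  γ=atan2(-0.4744,0.0075)=-1.5550;  ψ=arccos(-0.7560)=2.4279;  θ1=γ+ψ≈0.8729
rotate P by −φ2: (-0.0061, -0.0802, -0.4744)
  A cos θ + B sin θ = C:  0.0861·cos θ + -0.4744·sin θ = -0.3936
  θ2 = atan2(B,A) + arccos(C/0.4822) = 1.1347
arm 3 (φ=240.0°): x'=-0.0664, y'=0.0454
  A=0.1464, B=-0.4744, C=(l²−L²−A²−y'²−z²)/(2L)=-0.4204
  γ=atan2(-0.4744,0.1464)=-1.2715;  ψ=arccos(-0.8468)=2.5807;  θ3=γ+ψ≈1.3092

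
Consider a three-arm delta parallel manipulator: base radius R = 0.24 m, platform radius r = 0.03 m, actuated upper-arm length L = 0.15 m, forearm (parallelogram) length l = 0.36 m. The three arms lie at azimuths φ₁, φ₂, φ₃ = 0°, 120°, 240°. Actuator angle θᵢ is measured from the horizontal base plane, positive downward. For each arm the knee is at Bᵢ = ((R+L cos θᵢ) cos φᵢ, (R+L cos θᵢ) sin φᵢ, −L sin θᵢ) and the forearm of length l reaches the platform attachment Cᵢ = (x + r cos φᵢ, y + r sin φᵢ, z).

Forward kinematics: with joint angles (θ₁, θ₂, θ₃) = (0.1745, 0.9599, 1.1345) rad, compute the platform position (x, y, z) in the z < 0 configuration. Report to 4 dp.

centre 1 = (0.3577·cos0.0°, 0.3577·sin0.0°, -0.0260) = (0.3577, 0.0000, -0.0260)
arm 2 at φ=120.0°: e+L cos θ2 = 0.2960;  centre 2 = (-0.1480, 0.2564, -0.1229)
centre 3 = (0.2734·cos240.0°, 0.2734·sin240.0°, -0.1359) = (-0.1367, -0.2368, -0.1359)
|centre ₂|²−|centre ₁|² = -0.0259;  |centre ₃|²−|centre ₁|² = -0.0354
linear system: -1.0115x+0.5128y = -0.0259−-0.1937z; -0.9888x+-0.4735y = -0.0354−-0.2198z
det = 0.9860;  x = 0.0309+-0.2073z,  y = 0.0104+-0.0313z
quadratic in z: (1.0440)z²+(0.1870)z+(-0.0220)=0, √Δ=0.3560 → z ∈ {-0.2600, 0.0810}; z = -0.2600 (taking z<0)
x = 0.0848, y = 0.0185

(0.0848, 0.0185, -0.2600)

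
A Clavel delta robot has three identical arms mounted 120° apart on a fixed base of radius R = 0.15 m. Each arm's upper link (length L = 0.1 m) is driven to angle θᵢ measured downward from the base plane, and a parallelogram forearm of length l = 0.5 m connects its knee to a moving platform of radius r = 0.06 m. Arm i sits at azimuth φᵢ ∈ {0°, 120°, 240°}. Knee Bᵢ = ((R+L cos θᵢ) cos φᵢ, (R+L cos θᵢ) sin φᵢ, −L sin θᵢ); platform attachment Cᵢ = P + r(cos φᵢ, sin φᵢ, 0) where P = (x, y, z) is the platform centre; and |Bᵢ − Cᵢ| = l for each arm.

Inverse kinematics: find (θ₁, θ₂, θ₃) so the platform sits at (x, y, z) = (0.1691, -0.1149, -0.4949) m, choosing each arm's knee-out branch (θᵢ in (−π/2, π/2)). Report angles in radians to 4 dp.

arm 1 (φ=0.0°): x'=0.1691, y'=-0.1149
  A cos θ + B sin θ = C:  -0.0791·cos θ + -0.4949·sin θ = -0.1219
  γ=atan2(-0.4949,-0.0791)=-1.7293;  ψ=arccos(-0.2433)=1.8165;  θ1=γ+ψ≈0.0872
rotate P by −φ2: (-0.1841, -0.0890, -0.4949)
  e−x'=0.2741;  (l²−L²−(e−x')²−y'²−z²)/2L = -0.4398
  θ2 = atan2(B,A) + arccos(C/0.5657) = 1.3962
arm 3 (φ=240.0°): x'=0.0150, y'=0.2039
  A cos θ + B sin θ = C:  0.0750·cos θ + -0.4949·sin θ = -0.2607
  γ=atan2(-0.4949,0.0750)=-1.4203;  ψ=arccos(-0.5207)=2.1185;  θ3=γ+ψ≈0.6982

θ₁ = 0.0872, θ₂ = 1.3962, θ₃ = 0.6982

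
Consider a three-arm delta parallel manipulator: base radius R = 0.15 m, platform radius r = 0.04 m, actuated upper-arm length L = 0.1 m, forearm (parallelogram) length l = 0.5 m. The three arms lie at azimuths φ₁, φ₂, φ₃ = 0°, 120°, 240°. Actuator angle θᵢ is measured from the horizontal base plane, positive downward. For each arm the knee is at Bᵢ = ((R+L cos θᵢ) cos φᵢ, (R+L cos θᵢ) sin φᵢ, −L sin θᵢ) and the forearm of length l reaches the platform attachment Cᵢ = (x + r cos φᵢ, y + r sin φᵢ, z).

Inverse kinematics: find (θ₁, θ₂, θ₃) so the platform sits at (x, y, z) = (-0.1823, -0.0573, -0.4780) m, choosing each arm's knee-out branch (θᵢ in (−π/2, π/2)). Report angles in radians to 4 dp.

θ₁ = 1.3089, θ₂ = 0.4361, θ₃ = -0.0003

φ1=0.0° → target in arm frame (-0.1823, -0.0573)
  e−x'=0.2923;  (l²−L²−(e−x')²−y'²−z²)/2L = -0.3860
  γ=atan2(-0.4780,0.2923)=-1.0220;  ψ=arccos(-0.6890)=2.3309;  θ1=γ+ψ≈1.3089
φ2=120.0° → target in arm frame (0.0415, 0.1865)
  e−x'=0.0685;  (l²−L²−(e−x')²−y'²−z²)/2L = -0.1398
  γ=atan2(-0.4780,0.0685)=-1.4285;  ψ=arccos(-0.2896)=1.8646;  θ2=γ+ψ≈0.4361
arm 3 (φ=240.0°): x'=0.1408, y'=-0.1292
  A=-0.0308, B=-0.4780, C=(l²−L²−A²−y'²−z²)/(2L)=-0.0307
  √(A²+B²)=0.4790;  θ3 = -1.6351+1.6348 ≈ -0.0003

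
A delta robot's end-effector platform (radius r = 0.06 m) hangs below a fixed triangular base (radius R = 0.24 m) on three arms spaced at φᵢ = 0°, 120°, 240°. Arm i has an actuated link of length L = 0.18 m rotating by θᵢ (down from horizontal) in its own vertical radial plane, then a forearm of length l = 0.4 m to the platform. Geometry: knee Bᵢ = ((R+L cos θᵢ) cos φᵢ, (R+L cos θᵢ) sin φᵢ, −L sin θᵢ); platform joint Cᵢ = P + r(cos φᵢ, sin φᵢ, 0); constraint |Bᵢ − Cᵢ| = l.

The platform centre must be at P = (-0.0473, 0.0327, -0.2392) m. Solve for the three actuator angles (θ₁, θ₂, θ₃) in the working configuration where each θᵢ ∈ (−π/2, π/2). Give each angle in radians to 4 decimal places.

θ₁ = 0.6108, θ₂ = -0.0868, θ₃ = 0.3493

arm 1 (φ=0.0°): x'=-0.0473, y'=0.0327
  A=0.2273, B=-0.2392, C=(l²−L²−A²−y'²−z²)/(2L)=0.0490
  θ1 = atan2(B,A) + arccos(C/0.3300) = 0.6108
φ2=120.0° → target in arm frame (0.0520, 0.0246)
  e−x'=0.1280;  (l²−L²−(e−x')²−y'²−z²)/2L = 0.1483
  θ2 = atan2(B,A) + arccos(C/0.2713) = -0.0868
rotate P by −φ3: (-0.0047, -0.0573, -0.2392)
  A=0.1847, B=-0.2392, C=(l²−L²−A²−y'²−z²)/(2L)=0.0917
  γ=atan2(-0.2392,0.1847)=-0.9133;  ψ=arccos(0.3033)=1.2626;  θ3=γ+ψ≈0.3493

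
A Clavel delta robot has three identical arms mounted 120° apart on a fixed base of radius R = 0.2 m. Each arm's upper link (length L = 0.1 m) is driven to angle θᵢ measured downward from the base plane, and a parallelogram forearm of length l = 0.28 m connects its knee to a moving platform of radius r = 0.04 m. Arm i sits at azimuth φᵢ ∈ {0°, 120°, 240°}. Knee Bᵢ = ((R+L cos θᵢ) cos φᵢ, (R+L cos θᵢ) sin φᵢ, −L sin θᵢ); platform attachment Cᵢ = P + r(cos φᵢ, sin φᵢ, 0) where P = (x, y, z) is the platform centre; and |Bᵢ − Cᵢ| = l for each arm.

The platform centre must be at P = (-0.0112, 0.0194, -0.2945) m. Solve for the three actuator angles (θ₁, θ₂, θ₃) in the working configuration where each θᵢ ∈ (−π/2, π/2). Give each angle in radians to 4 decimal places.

θ₁ = 1.3087, θ₂ = 1.0475, θ₃ = 1.3087

rotate P by −φ1: (-0.0112, 0.0194, -0.2945)
  A=0.1712, B=-0.2945, C=(l²−L²−A²−y'²−z²)/(2L)=-0.2401
  √(A²+B²)=0.3406;  θ1 = -1.0442+2.3529 ≈ 1.3087
rotate P by −φ2: (0.0224, 0.0000, -0.2945)
  A cos θ + B sin θ = C:  0.1376·cos θ + -0.2945·sin θ = -0.1863
  γ=atan2(-0.2945,0.1376)=-1.1337;  ψ=arccos(-0.5732)=2.1812;  θ2=γ+ψ≈1.0475
rotate P by −φ3: (-0.0112, -0.0194, -0.2945)
  e−x'=0.1712;  (l²−L²−(e−x')²−y'²−z²)/2L = -0.2401
  θ3 = atan2(B,A) + arccos(C/0.3406) = 1.3087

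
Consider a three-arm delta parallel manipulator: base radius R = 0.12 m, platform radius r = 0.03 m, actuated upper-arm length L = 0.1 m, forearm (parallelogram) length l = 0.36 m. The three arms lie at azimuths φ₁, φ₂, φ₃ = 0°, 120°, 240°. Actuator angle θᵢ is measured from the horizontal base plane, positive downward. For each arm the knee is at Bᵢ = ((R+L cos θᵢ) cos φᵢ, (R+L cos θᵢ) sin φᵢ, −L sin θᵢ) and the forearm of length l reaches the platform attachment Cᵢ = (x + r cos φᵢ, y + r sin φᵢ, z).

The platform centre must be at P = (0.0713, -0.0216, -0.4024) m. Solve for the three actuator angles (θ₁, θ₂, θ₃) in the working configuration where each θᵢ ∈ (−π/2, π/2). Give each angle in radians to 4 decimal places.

θ₁ = 0.6115, θ₂ = 1.2219, θ₃ = 1.0476

arm 1 (φ=0.0°): x'=0.0713, y'=-0.0216
  e−x'=0.0187;  (l²−L²−(e−x')²−y'²−z²)/2L = -0.2157
  γ=atan2(-0.4024,0.0187)=-1.5244;  ψ=arccos(-0.5355)=2.1359;  θ1=γ+ψ≈0.6115
arm 2 (φ=120.0°): x'=-0.0544, y'=-0.0509
  e−x'=0.1444;  (l²−L²−(e−x')²−y'²−z²)/2L = -0.3288
  γ=atan2(-0.4024,0.1444)=-1.2264;  ψ=arccos(-0.7691)=2.4482;  θ2=γ+ψ≈1.2219
arm 3 (φ=240.0°): x'=-0.0169, y'=0.0725
  e−x'=0.1069;  (l²−L²−(e−x')²−y'²−z²)/2L = -0.2951
  √(A²+B²)=0.4164;  θ3 = -1.3110+2.3586 ≈ 1.0476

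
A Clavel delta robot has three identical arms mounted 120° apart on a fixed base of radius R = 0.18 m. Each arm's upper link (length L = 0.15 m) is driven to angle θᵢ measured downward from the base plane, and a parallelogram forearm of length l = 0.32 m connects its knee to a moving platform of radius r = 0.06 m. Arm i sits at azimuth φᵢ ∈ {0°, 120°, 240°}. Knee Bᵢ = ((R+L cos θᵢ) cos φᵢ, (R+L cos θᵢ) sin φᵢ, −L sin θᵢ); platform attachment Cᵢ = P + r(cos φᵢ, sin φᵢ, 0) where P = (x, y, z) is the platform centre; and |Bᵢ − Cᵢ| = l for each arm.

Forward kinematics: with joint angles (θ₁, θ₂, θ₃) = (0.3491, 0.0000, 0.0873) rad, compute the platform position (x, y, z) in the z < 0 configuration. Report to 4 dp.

(-0.0247, 0.0056, -0.1953)

centre 1 = (0.2610·cos0.0°, 0.2610·sin0.0°, -0.0513) = (0.2610, 0.0000, -0.0513)
arm 2 at φ=120.0°: ρ2 = 0.2700;  centre 2 = (-0.1350, 0.2338, 0.0000)
centre 3 = (0.2694·cos240.0°, 0.2694·sin240.0°, -0.0131) = (-0.1347, -0.2333, -0.0131)
subtract pairs → two planes through P
linear system: -0.7919x+0.4677y = 0.0022−0.1026z; -0.7913x+-0.4667y = 0.0020−0.0765z
Cramer: x(z) = -0.0027+0.1131z;  y(z) = 0.0001-0.0279z
quadratic in z: (1.0136)z²+(0.0430)z+(-0.0303)=0, √Δ=0.3530 → z ∈ {-0.1953, 0.1529}; z = -0.1953 (taking z<0)
x = -0.0247, y = 0.0056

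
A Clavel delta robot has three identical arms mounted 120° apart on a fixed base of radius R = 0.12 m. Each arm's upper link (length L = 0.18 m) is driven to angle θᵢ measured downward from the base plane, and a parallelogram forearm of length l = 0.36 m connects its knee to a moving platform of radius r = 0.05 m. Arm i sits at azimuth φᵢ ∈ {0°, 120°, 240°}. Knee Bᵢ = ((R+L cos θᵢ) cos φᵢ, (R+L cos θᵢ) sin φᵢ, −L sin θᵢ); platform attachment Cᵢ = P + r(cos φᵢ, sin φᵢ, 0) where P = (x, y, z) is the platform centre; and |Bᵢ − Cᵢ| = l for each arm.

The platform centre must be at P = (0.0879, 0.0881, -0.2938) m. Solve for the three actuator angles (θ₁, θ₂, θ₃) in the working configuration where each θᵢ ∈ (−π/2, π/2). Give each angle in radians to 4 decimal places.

φ1=0.0° → target in arm frame (0.0879, 0.0881)
  A cos θ + B sin θ = C:  -0.0179·cos θ + -0.2938·sin θ = 0.0078
  γ=atan2(-0.2938,-0.0179)=-1.6316;  ψ=arccos(0.0264)=1.5444;  θ1=γ+ψ≈-0.0873
φ2=120.0° → target in arm frame (0.0323, -0.1202)
  A cos θ + B sin θ = C:  0.0377·cos θ + -0.2938·sin θ = -0.0138
  θ2 = atan2(B,A) + arccos(C/0.2962) = 0.1742
arm 3 (φ=240.0°): x'=-0.1202, y'=0.0321
  A=0.1902, B=-0.2938, C=(l²−L²−A²−y'²−z²)/(2L)=-0.0732
  √(A²+B²)=0.3500;  θ3 = -0.9962+1.7814 ≈ 0.7852

θ₁ = -0.0873, θ₂ = 0.1742, θ₃ = 0.7852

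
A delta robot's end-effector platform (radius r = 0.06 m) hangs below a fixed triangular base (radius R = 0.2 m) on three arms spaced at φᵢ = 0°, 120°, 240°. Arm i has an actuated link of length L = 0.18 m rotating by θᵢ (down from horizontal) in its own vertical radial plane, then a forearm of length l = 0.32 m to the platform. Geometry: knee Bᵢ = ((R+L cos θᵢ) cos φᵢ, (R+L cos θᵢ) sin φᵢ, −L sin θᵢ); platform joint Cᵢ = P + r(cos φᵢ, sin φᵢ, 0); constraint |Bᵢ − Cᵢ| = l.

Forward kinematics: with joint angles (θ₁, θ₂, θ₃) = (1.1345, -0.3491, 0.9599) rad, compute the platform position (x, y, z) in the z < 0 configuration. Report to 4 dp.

(-0.0845, 0.1022, -0.2032)

φ1=0.0°: virtual centre (0.2161, 0.0000, -0.1631), radius l
arm 2 at φ=120.0°: e+L cos θ2 = 0.3091;  S2 = (-0.1546, 0.2677, 0.0616)
S3 = (0.2432·cos240.0°, 0.2432·sin240.0°, -0.1474) = (-0.1216, -0.2107, -0.1474)
|S₂|²−|S₁|² = 0.0261;  |S₃|²−|S₁|² = 0.0076
[-0.7413 0.5355 0.4494]·P = 0.0261;  [-0.6754 -0.4213 0.0314]·P = 0.0076
Cramer: x(z) = -0.0223+0.3059z;  y(z) = 0.0177-0.4158z
quadratic in z: (1.2665)z²+(0.1657)z+(-0.0186)=0, √Δ=0.3491 → z ∈ {-0.2032, 0.0724}; z = -0.2032 (taking z<0)
x = -0.0845, y = 0.1022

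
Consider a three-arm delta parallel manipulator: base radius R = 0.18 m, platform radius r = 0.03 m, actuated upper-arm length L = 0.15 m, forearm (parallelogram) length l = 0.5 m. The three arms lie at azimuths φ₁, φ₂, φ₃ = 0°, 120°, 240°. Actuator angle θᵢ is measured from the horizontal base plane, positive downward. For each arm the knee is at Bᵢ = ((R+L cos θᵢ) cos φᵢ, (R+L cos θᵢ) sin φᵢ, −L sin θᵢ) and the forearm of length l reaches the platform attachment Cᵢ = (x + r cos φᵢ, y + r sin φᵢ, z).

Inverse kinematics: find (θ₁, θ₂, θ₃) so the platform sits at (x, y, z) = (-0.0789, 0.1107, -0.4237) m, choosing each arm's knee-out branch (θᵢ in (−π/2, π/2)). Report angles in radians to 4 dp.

φ1=0.0° → target in arm frame (-0.0789, 0.1107)
  A cos θ + B sin θ = C:  0.2289·cos θ + -0.4237·sin θ = -0.0556
  γ=atan2(-0.4237,0.2289)=-1.0755;  ψ=arccos(-0.1154)=1.6864;  θ1=γ+ψ≈0.6110
rotate P by −φ2: (0.1353, 0.0130, -0.4237)
  A cos θ + B sin θ = C:  0.0147·cos θ + -0.4237·sin θ = 0.1586
  √(A²+B²)=0.4240;  θ2 = -1.5362+1.1873 ≈ -0.3489
arm 3 (φ=240.0°): x'=-0.0564, y'=-0.1237
  e−x'=0.2064;  (l²−L²−(e−x')²−y'²−z²)/2L = -0.0331
  θ3 = atan2(B,A) + arccos(C/0.4713) = 0.5236

θ₁ = 0.6110, θ₂ = -0.3489, θ₃ = 0.5236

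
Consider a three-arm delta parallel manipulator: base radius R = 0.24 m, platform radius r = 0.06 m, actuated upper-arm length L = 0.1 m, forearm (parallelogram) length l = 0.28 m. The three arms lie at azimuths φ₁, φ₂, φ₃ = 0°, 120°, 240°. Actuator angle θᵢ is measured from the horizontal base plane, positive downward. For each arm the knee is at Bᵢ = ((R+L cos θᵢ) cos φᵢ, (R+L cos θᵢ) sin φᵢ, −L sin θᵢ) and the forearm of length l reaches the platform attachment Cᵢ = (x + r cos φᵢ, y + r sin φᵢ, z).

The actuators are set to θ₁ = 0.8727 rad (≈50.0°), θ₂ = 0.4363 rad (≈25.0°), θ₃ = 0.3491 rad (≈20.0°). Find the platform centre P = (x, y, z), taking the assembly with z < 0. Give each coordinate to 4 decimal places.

arm 1 at φ=0.0°: ρ1 = 0.2443;  centre 1 = (0.2443, 0.0000, -0.0766)
φ2=120.0°: virtual centre (-0.1353, 0.2344, -0.0423), radius l
centre 3 = (0.2740·cos240.0°, 0.2740·sin240.0°, -0.0342) = (-0.1370, -0.2373, -0.0342)
eliminate P² terms by subtracting sphere 1 from 2 and 3
plane₁₂: -0.7592x+0.4687y+0.0687z = 0.0095
Cramer: x(z) = -0.0133+0.1008z;  y(z) = -0.0012+0.0167z
sphere 1 gives Az²+Bz+C=0 with A=1.0104, B=0.1012, C=-0.0062;  B²−4AC=0.0353;  roots -0.1431, 0.0429;  negative root z = -0.1431
x = -0.0277, y = -0.0036

(-0.0277, -0.0036, -0.1431)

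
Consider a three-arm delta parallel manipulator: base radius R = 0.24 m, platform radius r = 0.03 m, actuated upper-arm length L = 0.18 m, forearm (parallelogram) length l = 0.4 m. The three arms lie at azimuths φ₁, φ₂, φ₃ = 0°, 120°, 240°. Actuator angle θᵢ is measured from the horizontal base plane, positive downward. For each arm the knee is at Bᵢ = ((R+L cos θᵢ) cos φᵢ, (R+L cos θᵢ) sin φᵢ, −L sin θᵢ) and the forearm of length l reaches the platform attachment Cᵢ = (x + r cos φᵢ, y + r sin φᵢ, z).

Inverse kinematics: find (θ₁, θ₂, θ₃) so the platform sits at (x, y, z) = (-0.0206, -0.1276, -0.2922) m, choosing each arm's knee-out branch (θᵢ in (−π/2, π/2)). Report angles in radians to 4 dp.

θ₁ = 0.8728, θ₂ = 1.2219, θ₃ = -0.0004

arm 1 (φ=0.0°): x'=-0.0206, y'=-0.1276
  e−x'=0.2306;  (l²−L²−(e−x')²−y'²−z²)/2L = -0.0757
  γ=atan2(-0.2922,0.2306)=-0.9027;  ψ=arccos(-0.2033)=1.7755;  θ1=γ+ψ≈0.8728
rotate P by −φ2: (-0.1002, 0.0816, -0.2922)
  A cos θ + B sin θ = C:  0.3102·cos θ + -0.2922·sin θ = -0.1685
  √(A²+B²)=0.4262;  θ2 = -0.7555+1.9774 ≈ 1.2219
φ3=240.0° → target in arm frame (0.1208, 0.0460)
  A cos θ + B sin θ = C:  0.0892·cos θ + -0.2922·sin θ = 0.0893
  γ=atan2(-0.2922,0.0892)=-1.2745;  ψ=arccos(0.2923)=1.2741;  θ3=γ+ψ≈-0.0004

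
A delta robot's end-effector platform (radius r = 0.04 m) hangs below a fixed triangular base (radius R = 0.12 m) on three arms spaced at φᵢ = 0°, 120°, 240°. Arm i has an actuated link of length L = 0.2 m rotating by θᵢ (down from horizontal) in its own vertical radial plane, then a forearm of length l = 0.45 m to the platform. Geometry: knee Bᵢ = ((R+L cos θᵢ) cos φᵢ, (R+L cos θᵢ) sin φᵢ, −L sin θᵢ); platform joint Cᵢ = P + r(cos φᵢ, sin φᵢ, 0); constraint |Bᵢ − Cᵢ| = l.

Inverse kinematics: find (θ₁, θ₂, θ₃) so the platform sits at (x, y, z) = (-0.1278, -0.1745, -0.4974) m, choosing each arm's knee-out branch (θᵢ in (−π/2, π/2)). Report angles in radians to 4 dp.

θ₁ = 1.2218, θ₂ = 1.1344, θ₃ = 0.2619

φ1=0.0° → target in arm frame (-0.1278, -0.1745)
  A=0.2078, B=-0.4974, C=(l²−L²−A²−y'²−z²)/(2L)=-0.3963
  γ=atan2(-0.4974,0.2078)=-1.1751;  ψ=arccos(-0.7352)=2.3968;  θ1=γ+ψ≈1.2218
rotate P by −φ2: (-0.0872, 0.1979, -0.4974)
  A=0.1672, B=-0.4974, C=(l²−L²−A²−y'²−z²)/(2L)=-0.3801
  γ=atan2(-0.4974,0.1672)=-1.2465;  ψ=arccos(-0.7244)=2.3809;  θ2=γ+ψ≈1.1344
arm 3 (φ=240.0°): x'=0.2150, y'=-0.0234
  A=-0.1350, B=-0.4974, C=(l²−L²−A²−y'²−z²)/(2L)=-0.2592
  θ3 = atan2(B,A) + arccos(C/0.5154) = 0.2619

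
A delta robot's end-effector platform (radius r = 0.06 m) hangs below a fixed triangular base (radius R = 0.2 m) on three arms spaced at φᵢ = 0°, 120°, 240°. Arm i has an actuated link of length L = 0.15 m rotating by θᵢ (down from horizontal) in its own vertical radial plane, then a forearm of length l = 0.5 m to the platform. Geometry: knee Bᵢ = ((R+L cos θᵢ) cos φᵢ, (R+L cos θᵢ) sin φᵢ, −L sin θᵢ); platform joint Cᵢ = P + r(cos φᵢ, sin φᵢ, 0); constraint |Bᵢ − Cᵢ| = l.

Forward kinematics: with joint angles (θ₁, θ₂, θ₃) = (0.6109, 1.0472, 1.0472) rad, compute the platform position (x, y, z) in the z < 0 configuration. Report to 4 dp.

arm 1 at φ=0.0°: (R−r)+L cos θ1 = 0.2629;  S1 = (0.2629, 0.0000, -0.0860)
S2 = (0.2150·cos120.0°, 0.2150·sin120.0°, -0.1299) = (-0.1075, 0.1862, -0.1299)
φ3=240.0°: virtual centre (-0.1075, -0.1862, -0.1299), radius l
eliminate P² terms by subtracting sphere 1 from 2 and 3
[-0.7407 0.3724 -0.0877]·P = -0.0134;  [-0.7407 -0.3724 -0.0877]·P = -0.0134
Cramer: x(z) = 0.0181-0.1184z;  y(z) = 0.0000+0.0000z
into |P−S₁|² = l²: 1.0140z² + 0.2301z + -0.1827 = 0;  Δ = 0.7939;  z = -0.5528 or 0.3259 → z<0 root = -0.5528
x = 0.0836, y = 0.0000

(0.0836, 0.0000, -0.5528)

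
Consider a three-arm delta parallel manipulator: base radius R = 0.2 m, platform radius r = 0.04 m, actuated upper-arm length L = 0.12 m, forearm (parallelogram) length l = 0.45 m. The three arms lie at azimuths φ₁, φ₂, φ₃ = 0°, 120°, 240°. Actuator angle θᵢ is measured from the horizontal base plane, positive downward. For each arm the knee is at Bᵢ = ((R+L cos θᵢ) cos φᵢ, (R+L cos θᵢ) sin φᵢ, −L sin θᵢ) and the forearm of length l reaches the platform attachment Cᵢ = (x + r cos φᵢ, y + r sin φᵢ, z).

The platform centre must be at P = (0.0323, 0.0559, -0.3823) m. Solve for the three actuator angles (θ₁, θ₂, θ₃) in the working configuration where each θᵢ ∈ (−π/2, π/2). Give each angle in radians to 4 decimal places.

φ1=0.0° → target in arm frame (0.0323, 0.0559)
  A cos θ + B sin θ = C:  0.1277·cos θ + -0.3823·sin θ = 0.0938
  θ1 = atan2(B,A) + arccos(C/0.4031) = 0.0875
φ2=120.0° → target in arm frame (0.0323, -0.0559)
  A cos θ + B sin θ = C:  0.1277·cos θ + -0.3823·sin θ = 0.0938
  √(A²+B²)=0.4031;  θ2 = -1.2483+1.3360 ≈ 0.0877
φ3=240.0° → target in arm frame (-0.0646, 0.0000)
  A cos θ + B sin θ = C:  0.2246·cos θ + -0.3823·sin θ = -0.0353
  γ=atan2(-0.3823,0.2246)=-1.0397;  ψ=arccos(-0.0797)=1.6506;  θ3=γ+ψ≈0.6109

θ₁ = 0.0875, θ₂ = 0.0877, θ₃ = 0.6109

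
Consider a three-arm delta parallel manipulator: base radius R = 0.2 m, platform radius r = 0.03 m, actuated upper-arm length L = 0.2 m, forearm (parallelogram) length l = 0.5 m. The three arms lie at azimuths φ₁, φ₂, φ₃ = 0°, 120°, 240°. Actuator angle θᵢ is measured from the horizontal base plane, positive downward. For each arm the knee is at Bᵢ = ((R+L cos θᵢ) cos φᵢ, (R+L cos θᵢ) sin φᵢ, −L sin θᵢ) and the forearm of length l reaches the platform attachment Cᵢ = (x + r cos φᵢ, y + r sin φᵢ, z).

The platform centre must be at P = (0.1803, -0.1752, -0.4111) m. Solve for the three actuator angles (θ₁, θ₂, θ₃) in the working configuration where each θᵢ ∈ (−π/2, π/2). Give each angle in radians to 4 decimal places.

arm 1 (φ=0.0°): x'=0.1803, y'=-0.1752
  e−x'=-0.0103;  (l²−L²−(e−x')²−y'²−z²)/2L = 0.0255
  θ1 = atan2(B,A) + arccos(C/0.4112) = -0.0871
rotate P by −φ2: (-0.2419, -0.0685, -0.4111)
  A=0.4119, B=-0.4111, C=(l²−L²−A²−y'²−z²)/(2L)=-0.3334
  θ2 = atan2(B,A) + arccos(C/0.5819) = 1.3963
rotate P by −φ3: (0.0616, 0.2437, -0.4111)
  A cos θ + B sin θ = C:  0.1084·cos θ + -0.4111·sin θ = -0.0754
  √(A²+B²)=0.4252;  θ3 = -1.3129+1.7491 ≈ 0.4362

θ₁ = -0.0871, θ₂ = 1.3963, θ₃ = 0.4362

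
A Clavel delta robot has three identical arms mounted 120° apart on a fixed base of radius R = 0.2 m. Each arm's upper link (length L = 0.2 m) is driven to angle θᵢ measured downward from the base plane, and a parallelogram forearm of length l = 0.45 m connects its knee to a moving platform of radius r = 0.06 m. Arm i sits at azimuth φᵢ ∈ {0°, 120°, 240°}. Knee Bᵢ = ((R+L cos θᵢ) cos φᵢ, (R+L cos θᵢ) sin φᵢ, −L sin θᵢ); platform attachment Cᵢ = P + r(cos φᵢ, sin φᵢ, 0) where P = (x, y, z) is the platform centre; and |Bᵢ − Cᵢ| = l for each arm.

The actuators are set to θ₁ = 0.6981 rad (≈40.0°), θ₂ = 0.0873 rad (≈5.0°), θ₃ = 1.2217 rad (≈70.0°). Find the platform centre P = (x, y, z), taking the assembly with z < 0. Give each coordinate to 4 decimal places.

(0.0062, 0.1899, -0.4184)

O1 = (0.2932·cos0.0°, 0.2932·sin0.0°, -0.1286) = (0.2932, 0.0000, -0.1286)
arm 2 at φ=120.0°: ρ2 = 0.3392;  O2 = (-0.1696, 0.2938, -0.0174)
O3 = (0.2084·cos240.0°, 0.2084·sin240.0°, -0.1879) = (-0.1042, -0.1805, -0.1879)
|O₂|²−|O₁|² = 0.0129;  |O₃|²−|O₁|² = -0.0237
[-0.9257 0.5876 0.2222]·P = 0.0129;  [-0.7948 -0.3610 -0.1188]·P = -0.0237
det = 0.8012;  x = 0.0116+0.0130z,  y = 0.0402+-0.3577z
sphere 1 gives Az²+Bz+C=0 with A=1.1281, B=0.2210, C=-0.1051;  B²−4AC=0.5229;  roots -0.4184, 0.2225;  negative root z = -0.4184
x = 0.0062, y = 0.1899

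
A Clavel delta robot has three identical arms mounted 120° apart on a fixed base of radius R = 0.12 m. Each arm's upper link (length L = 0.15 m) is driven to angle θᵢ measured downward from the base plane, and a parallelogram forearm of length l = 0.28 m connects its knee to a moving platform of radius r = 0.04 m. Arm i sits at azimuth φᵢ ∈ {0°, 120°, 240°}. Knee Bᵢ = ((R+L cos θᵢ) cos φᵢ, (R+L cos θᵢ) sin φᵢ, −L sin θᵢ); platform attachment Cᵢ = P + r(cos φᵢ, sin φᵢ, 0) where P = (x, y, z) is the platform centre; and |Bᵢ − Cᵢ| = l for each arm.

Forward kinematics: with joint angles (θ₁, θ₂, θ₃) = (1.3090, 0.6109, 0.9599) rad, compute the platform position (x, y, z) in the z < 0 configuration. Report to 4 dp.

φ1=0.0°: virtual centre (0.1188, 0.0000, -0.1449), radius l
arm 2 at φ=120.0°: (R−r)+L cos θ2 = 0.2029;  O2 = (-0.1014, 0.1757, -0.0860)
φ3=240.0°: virtual centre (-0.0830, -0.1438, -0.1229), radius l
eliminate P² terms by subtracting sphere 1 from 2 and 3
plane₁₂: -0.4405x+0.3514y+0.1177z = 0.0134
Cramer: x(z) = -0.0243+0.1837z;  y(z) = 0.0078-0.1047z
quadratic in z: (1.0447)z²+(0.2356)z+(-0.0369)=0, √Δ=0.4578 → z ∈ {-0.3318, 0.1063}; z = -0.3318 (taking z<0)
x = -0.0852, y = 0.0426

(-0.0852, 0.0426, -0.3318)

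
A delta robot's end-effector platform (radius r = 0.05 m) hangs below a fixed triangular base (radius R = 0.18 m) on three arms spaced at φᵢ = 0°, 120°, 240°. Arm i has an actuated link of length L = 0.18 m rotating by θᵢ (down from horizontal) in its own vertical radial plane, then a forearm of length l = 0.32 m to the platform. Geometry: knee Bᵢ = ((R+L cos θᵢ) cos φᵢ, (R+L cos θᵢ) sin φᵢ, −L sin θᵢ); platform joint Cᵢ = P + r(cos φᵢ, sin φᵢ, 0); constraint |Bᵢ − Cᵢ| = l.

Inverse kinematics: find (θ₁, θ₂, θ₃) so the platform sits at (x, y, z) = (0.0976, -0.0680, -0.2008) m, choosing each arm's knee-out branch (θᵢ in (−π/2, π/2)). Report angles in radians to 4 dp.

θ₁ = -0.1740, θ₂ = 1.1346, θ₃ = 0.5234

φ1=0.0° → target in arm frame (0.0976, -0.0680)
  A cos θ + B sin θ = C:  0.0324·cos θ + -0.2008·sin θ = 0.0667
  γ=atan2(-0.2008,0.0324)=-1.4108;  ψ=arccos(0.3278)=1.2368;  θ1=γ+ψ≈-0.1740
arm 2 (φ=120.0°): x'=-0.1077, y'=-0.0505
  A cos θ + B sin θ = C:  0.2377·cos θ + -0.2008·sin θ = -0.0816
  γ=atan2(-0.2008,0.2377)=-0.7015;  ψ=arccos(-0.2622)=1.8361;  θ2=γ+ψ≈1.1346
arm 3 (φ=240.0°): x'=0.0101, y'=0.1185
  e−x'=0.1199;  (l²−L²−(e−x')²−y'²−z²)/2L = 0.0035
  γ=atan2(-0.2008,0.1199)=-1.0325;  ψ=arccos(0.0149)=1.5559;  θ3=γ+ψ≈0.5234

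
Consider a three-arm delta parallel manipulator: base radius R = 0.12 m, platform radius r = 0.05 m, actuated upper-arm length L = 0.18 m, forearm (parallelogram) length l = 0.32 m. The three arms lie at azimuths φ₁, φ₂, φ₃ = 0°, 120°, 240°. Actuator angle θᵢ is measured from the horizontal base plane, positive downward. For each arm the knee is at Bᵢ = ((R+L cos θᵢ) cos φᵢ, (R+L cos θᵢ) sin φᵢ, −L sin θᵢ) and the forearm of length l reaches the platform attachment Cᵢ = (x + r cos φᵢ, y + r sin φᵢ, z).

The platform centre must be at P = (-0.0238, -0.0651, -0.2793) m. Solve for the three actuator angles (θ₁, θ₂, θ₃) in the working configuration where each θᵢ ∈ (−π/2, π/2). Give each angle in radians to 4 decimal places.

θ₁ = 0.5237, θ₂ = 0.6111, θ₃ = 0.0873

φ1=0.0° → target in arm frame (-0.0238, -0.0651)
  e−x'=0.0938;  (l²−L²−(e−x')²−y'²−z²)/2L = -0.0585
  γ=atan2(-0.2793,0.0938)=-1.2468;  ψ=arccos(-0.1984)=1.7705;  θ1=γ+ψ≈0.5237
φ2=120.0° → target in arm frame (-0.0445, 0.0532)
  e−x'=0.1145;  (l²−L²−(e−x')²−y'²−z²)/2L = -0.0665
  θ2 = atan2(B,A) + arccos(C/0.3019) = 0.6111
φ3=240.0° → target in arm frame (0.0683, 0.0119)
  A=0.0017, B=-0.2793, C=(l²−L²−A²−y'²−z²)/(2L)=-0.0226
  θ3 = atan2(B,A) + arccos(C/0.2793) = 0.0873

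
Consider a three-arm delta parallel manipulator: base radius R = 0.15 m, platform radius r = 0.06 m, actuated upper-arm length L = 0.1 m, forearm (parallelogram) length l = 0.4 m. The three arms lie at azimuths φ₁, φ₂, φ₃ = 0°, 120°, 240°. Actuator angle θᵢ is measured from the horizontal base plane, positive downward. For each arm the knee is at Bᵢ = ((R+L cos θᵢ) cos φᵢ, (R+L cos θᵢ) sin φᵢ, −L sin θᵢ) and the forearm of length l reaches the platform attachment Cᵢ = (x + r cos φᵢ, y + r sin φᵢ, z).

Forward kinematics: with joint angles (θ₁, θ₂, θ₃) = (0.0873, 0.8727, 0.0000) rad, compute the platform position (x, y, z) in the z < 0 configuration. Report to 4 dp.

φ1=0.0°: virtual centre (0.1896, 0.0000, -0.0087), radius l
S2 = (0.1543·cos120.0°, 0.1543·sin120.0°, -0.0766) = (-0.0771, 0.1336, -0.0766)
φ3=240.0°: virtual centre (-0.0950, -0.1645, 0.0000), radius l
|S₂|²−|S₁|² = -0.0064;  |S₃|²−|S₁|² = 0.0001
linear system: -0.5335x+0.2672y = -0.0064−-0.1358z; -0.5692x+-0.3291y = 0.0001−0.0174z
det = 0.3277;  x = 0.0063+-0.1221z,  y = -0.0112+0.2643z
sphere 1 gives Az²+Bz+C=0 with A=1.0847, B=0.0563, C=-0.1262;  B²−4AC=0.5508;  roots -0.3680, 0.3161;  negative root z = -0.3680
x = 0.0513, y = -0.1084

(0.0513, -0.1084, -0.3680)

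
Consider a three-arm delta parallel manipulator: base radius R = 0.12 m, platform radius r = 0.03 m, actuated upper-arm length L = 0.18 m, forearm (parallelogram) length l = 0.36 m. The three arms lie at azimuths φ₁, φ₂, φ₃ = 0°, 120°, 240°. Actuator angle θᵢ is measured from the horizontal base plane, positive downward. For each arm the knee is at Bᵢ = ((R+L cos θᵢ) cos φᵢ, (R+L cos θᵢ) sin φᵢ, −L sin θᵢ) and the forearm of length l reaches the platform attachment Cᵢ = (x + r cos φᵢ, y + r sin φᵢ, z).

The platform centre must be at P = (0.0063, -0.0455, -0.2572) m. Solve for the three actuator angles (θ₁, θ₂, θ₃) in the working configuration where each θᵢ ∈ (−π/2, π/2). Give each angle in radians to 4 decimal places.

φ1=0.0° → target in arm frame (0.0063, -0.0455)
  A cos θ + B sin θ = C:  0.0837·cos θ + -0.2572·sin θ = 0.0610
  γ=atan2(-0.2572,0.0837)=-1.2562;  ψ=arccos(0.2257)=1.3432;  θ1=γ+ψ≈0.0870
φ2=120.0° → target in arm frame (-0.0426, 0.0173)
  A=0.1326, B=-0.2572, C=(l²−L²−A²−y'²−z²)/(2L)=0.0366
  θ2 = atan2(B,A) + arccos(C/0.2893) = 0.3490
rotate P by −φ3: (0.0363, 0.0282, -0.2572)
  A=0.0537, B=-0.2572, C=(l²−L²−A²−y'²−z²)/(2L)=0.0760
  γ=atan2(-0.2572,0.0537)=-1.3648;  ψ=arccos(0.2893)=1.2773;  θ3=γ+ψ≈-0.0875

θ₁ = 0.0870, θ₂ = 0.3490, θ₃ = -0.0875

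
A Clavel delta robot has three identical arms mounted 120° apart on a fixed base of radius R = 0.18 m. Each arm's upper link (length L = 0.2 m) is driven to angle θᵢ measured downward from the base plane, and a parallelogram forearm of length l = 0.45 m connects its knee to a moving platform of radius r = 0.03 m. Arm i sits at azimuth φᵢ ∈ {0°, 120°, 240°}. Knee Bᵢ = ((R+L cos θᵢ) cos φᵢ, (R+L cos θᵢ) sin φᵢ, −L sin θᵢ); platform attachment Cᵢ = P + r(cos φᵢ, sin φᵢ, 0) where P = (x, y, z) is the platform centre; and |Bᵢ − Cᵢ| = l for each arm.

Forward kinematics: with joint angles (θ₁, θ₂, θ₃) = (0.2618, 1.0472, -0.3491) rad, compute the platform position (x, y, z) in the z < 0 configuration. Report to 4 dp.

(0.0295, -0.1800, -0.3195)

centre 1 = (0.3432·cos0.0°, 0.3432·sin0.0°, -0.0518) = (0.3432, 0.0000, -0.0518)
φ2=120.0°: virtual centre (-0.1250, 0.2165, -0.1732), radius l
arm 3 at φ=240.0°: ρ3 = 0.3379;  centre 3 = (-0.1690, -0.2927, 0.0684)
|centre ₂|²−|centre ₁|² = -0.0280;  |centre ₃|²−|centre ₁|² = -0.0016
plane₁₂: -0.9364x+0.4330y+-0.2429z = -0.0280
det = 0.9916;  x = 0.0172+-0.0384z,  y = -0.0274+0.4778z
into |P−centre ₁|² = l²: 1.2298z² + 0.1024z + -0.0928 = 0;  Δ = 0.4670;  z = -0.3195 or 0.2362 → z<0 root = -0.3195
x = 0.0295, y = -0.1800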